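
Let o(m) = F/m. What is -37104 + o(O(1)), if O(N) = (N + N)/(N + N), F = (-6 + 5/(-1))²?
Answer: -36983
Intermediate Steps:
F = 121 (F = (-6 + 5*(-1))² = (-6 - 5)² = (-11)² = 121)
O(N) = 1 (O(N) = (2*N)/((2*N)) = (2*N)*(1/(2*N)) = 1)
o(m) = 121/m
-37104 + o(O(1)) = -37104 + 121/1 = -37104 + 121*1 = -37104 + 121 = -36983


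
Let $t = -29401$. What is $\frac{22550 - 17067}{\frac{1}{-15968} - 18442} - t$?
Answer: $\frac{8657973525113}{294481857} \approx 29401.0$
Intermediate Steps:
$\frac{22550 - 17067}{\frac{1}{-15968} - 18442} - t = \frac{22550 - 17067}{\frac{1}{-15968} - 18442} - -29401 = \frac{5483}{- \frac{1}{15968} - 18442} + 29401 = \frac{5483}{- \frac{294481857}{15968}} + 29401 = 5483 \left(- \frac{15968}{294481857}\right) + 29401 = - \frac{87552544}{294481857} + 29401 = \frac{8657973525113}{294481857}$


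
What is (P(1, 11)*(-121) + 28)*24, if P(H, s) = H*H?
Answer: -2232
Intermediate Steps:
P(H, s) = H²
(P(1, 11)*(-121) + 28)*24 = (1²*(-121) + 28)*24 = (1*(-121) + 28)*24 = (-121 + 28)*24 = -93*24 = -2232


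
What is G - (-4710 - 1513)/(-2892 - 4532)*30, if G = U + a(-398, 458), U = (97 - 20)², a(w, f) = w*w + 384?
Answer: 611336159/3712 ≈ 1.6469e+5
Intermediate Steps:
a(w, f) = 384 + w² (a(w, f) = w² + 384 = 384 + w²)
U = 5929 (U = 77² = 5929)
G = 164717 (G = 5929 + (384 + (-398)²) = 5929 + (384 + 158404) = 5929 + 158788 = 164717)
G - (-4710 - 1513)/(-2892 - 4532)*30 = 164717 - (-4710 - 1513)/(-2892 - 4532)*30 = 164717 - (-6223/(-7424))*30 = 164717 - (-6223*(-1/7424))*30 = 164717 - 6223*30/7424 = 164717 - 1*93345/3712 = 164717 - 93345/3712 = 611336159/3712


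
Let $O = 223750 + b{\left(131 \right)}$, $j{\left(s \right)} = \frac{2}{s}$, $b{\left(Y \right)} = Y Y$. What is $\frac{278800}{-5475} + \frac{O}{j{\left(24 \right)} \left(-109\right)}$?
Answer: $- \frac{634329676}{23871} \approx -26573.0$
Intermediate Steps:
$b{\left(Y \right)} = Y^{2}$
$O = 240911$ ($O = 223750 + 131^{2} = 223750 + 17161 = 240911$)
$\frac{278800}{-5475} + \frac{O}{j{\left(24 \right)} \left(-109\right)} = \frac{278800}{-5475} + \frac{240911}{\frac{2}{24} \left(-109\right)} = 278800 \left(- \frac{1}{5475}\right) + \frac{240911}{2 \cdot \frac{1}{24} \left(-109\right)} = - \frac{11152}{219} + \frac{240911}{\frac{1}{12} \left(-109\right)} = - \frac{11152}{219} + \frac{240911}{- \frac{109}{12}} = - \frac{11152}{219} + 240911 \left(- \frac{12}{109}\right) = - \frac{11152}{219} - \frac{2890932}{109} = - \frac{634329676}{23871}$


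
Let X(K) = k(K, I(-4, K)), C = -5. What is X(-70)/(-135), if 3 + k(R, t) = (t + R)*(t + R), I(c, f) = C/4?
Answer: -27059/720 ≈ -37.582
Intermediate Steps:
I(c, f) = -5/4
k(R, t) = -3 + (R + t)**2 (k(R, t) = -3 + (t + R)*(t + R) = -3 + (R + t)*(R + t) = -3 + (R + t)**2)
X(K) = -3 + (-5/4 + K)**2 (X(K) = -3 + (K - 5/4)**2 = -3 + (-5/4 + K)**2)
X(-70)/(-135) = (-3 + (-5 + 4*(-70))**2/16)/(-135) = (-3 + (-5 - 280)**2/16)*(-1/135) = (-3 + (1/16)*(-285)**2)*(-1/135) = (-3 + (1/16)*81225)*(-1/135) = (-3 + 81225/16)*(-1/135) = (81177/16)*(-1/135) = -27059/720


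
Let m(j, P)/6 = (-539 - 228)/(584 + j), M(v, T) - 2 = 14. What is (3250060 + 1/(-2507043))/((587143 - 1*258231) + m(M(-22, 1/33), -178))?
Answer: 814804017257900/82457729819619 ≈ 9.8815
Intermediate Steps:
M(v, T) = 16 (M(v, T) = 2 + 14 = 16)
m(j, P) = -4602/(584 + j) (m(j, P) = 6*((-539 - 228)/(584 + j)) = 6*(-767/(584 + j)) = -4602/(584 + j))
(3250060 + 1/(-2507043))/((587143 - 1*258231) + m(M(-22, 1/33), -178)) = (3250060 + 1/(-2507043))/((587143 - 1*258231) - 4602/(584 + 16)) = (3250060 - 1/2507043)/((587143 - 258231) - 4602/600) = 8148040172579/(2507043*(328912 - 4602*1/600)) = 8148040172579/(2507043*(328912 - 767/100)) = 8148040172579/(2507043*(32890433/100)) = (8148040172579/2507043)*(100/32890433) = 814804017257900/82457729819619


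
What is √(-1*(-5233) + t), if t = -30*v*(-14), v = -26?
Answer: 11*I*√47 ≈ 75.412*I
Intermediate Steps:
t = -10920 (t = -30*(-26)*(-14) = 780*(-14) = -10920)
√(-1*(-5233) + t) = √(-1*(-5233) - 10920) = √(5233 - 10920) = √(-5687) = 11*I*√47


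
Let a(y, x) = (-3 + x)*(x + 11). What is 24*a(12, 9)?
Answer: 2880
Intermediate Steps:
a(y, x) = (-3 + x)*(11 + x)
24*a(12, 9) = 24*(-33 + 9² + 8*9) = 24*(-33 + 81 + 72) = 24*120 = 2880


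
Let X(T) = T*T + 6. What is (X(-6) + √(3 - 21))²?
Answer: 1746 + 252*I*√2 ≈ 1746.0 + 356.38*I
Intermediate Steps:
X(T) = 6 + T² (X(T) = T² + 6 = 6 + T²)
(X(-6) + √(3 - 21))² = ((6 + (-6)²) + √(3 - 21))² = ((6 + 36) + √(-18))² = (42 + 3*I*√2)²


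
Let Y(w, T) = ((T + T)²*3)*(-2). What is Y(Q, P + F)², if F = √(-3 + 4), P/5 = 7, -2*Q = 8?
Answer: 967458816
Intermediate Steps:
Q = -4 (Q = -½*8 = -4)
P = 35 (P = 5*7 = 35)
F = 1 (F = √1 = 1)
Y(w, T) = -24*T² (Y(w, T) = ((2*T)²*3)*(-2) = ((4*T²)*3)*(-2) = (12*T²)*(-2) = -24*T²)
Y(Q, P + F)² = (-24*(35 + 1)²)² = (-24*36²)² = (-24*1296)² = (-31104)² = 967458816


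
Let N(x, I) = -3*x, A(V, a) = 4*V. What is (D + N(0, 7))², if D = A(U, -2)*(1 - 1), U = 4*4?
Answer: 0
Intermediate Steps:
U = 16
D = 0 (D = (4*16)*(1 - 1) = 64*0 = 0)
(D + N(0, 7))² = (0 - 3*0)² = (0 + 0)² = 0² = 0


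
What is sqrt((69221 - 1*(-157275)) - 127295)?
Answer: sqrt(99201) ≈ 314.96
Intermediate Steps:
sqrt((69221 - 1*(-157275)) - 127295) = sqrt((69221 + 157275) - 127295) = sqrt(226496 - 127295) = sqrt(99201)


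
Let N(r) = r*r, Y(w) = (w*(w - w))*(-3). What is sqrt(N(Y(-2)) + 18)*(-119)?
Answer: -357*sqrt(2) ≈ -504.87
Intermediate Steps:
Y(w) = 0 (Y(w) = (w*0)*(-3) = 0*(-3) = 0)
N(r) = r**2
sqrt(N(Y(-2)) + 18)*(-119) = sqrt(0**2 + 18)*(-119) = sqrt(0 + 18)*(-119) = sqrt(18)*(-119) = (3*sqrt(2))*(-119) = -357*sqrt(2)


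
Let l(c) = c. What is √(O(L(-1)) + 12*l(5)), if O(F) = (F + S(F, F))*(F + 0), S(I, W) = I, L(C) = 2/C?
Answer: 2*√17 ≈ 8.2462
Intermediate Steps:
O(F) = 2*F² (O(F) = (F + F)*(F + 0) = (2*F)*F = 2*F²)
√(O(L(-1)) + 12*l(5)) = √(2*(2/(-1))² + 12*5) = √(2*(2*(-1))² + 60) = √(2*(-2)² + 60) = √(2*4 + 60) = √(8 + 60) = √68 = 2*√17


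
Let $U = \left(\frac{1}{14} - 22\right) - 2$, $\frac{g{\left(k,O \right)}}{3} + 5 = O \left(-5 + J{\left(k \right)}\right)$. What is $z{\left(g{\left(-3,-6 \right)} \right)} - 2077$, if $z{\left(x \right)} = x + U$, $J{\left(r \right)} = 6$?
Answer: $- \frac{29875}{14} \approx -2133.9$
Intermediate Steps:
$g{\left(k,O \right)} = -15 + 3 O$ ($g{\left(k,O \right)} = -15 + 3 O \left(-5 + 6\right) = -15 + 3 O 1 = -15 + 3 O$)
$U = - \frac{335}{14}$ ($U = \left(\frac{1}{14} - 22\right) - 2 = - \frac{307}{14} - 2 = - \frac{335}{14} \approx -23.929$)
$z{\left(x \right)} = - \frac{335}{14} + x$ ($z{\left(x \right)} = x - \frac{335}{14} = - \frac{335}{14} + x$)
$z{\left(g{\left(-3,-6 \right)} \right)} - 2077 = \left(- \frac{335}{14} + \left(-15 + 3 \left(-6\right)\right)\right) - 2077 = \left(- \frac{335}{14} - 33\right) - 2077 = - \frac{797}{14} - 2077 = - \frac{29875}{14}$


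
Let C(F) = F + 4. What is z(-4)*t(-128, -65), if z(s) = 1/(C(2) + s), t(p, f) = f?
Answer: -65/2 ≈ -32.500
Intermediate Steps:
C(F) = 4 + F
z(s) = 1/(6 + s) (z(s) = 1/((4 + 2) + s) = 1/(6 + s))
z(-4)*t(-128, -65) = -65/(6 - 4) = -65/2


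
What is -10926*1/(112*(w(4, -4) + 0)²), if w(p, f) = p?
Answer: -5463/896 ≈ -6.0971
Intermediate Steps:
-10926*1/(112*(w(4, -4) + 0)²) = -10926*1/(112*(4 + 0)²) = -10926/(112*4²) = -10926/(112*16) = -10926/1792 = -10926*1/1792 = -5463/896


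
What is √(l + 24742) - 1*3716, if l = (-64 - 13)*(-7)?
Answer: -3557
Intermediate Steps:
l = 539 (l = -77*(-7) = 539)
√(l + 24742) - 1*3716 = √(539 + 24742) - 1*3716 = √25281 - 3716 = 159 - 3716 = -3557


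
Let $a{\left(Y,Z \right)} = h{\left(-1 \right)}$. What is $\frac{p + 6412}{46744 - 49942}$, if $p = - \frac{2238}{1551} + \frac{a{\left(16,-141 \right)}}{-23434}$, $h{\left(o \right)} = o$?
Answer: $- \frac{25888774163}{12914992948} \approx -2.0046$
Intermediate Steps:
$a{\left(Y,Z \right)} = -1$
$p = - \frac{17481247}{12115378}$ ($p = - \frac{2238}{1551} - \frac{1}{-23434} = \left(-2238\right) \frac{1}{1551} - - \frac{1}{23434} = - \frac{746}{517} + \frac{1}{23434} = - \frac{17481247}{12115378} \approx -1.4429$)
$\frac{p + 6412}{46744 - 49942} = \frac{- \frac{17481247}{12115378} + 6412}{46744 - 49942} = \frac{77666322489}{12115378 \left(-3198\right)} = \frac{77666322489}{12115378} \left(- \frac{1}{3198}\right) = - \frac{25888774163}{12914992948}$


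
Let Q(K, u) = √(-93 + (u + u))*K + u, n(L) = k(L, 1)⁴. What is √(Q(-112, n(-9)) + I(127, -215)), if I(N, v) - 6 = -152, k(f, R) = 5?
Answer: √(479 - 112*√1157) ≈ 57.712*I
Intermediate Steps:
I(N, v) = -146 (I(N, v) = 6 - 152 = -146)
n(L) = 625 (n(L) = 5⁴ = 625)
Q(K, u) = u + K*√(-93 + 2*u) (Q(K, u) = √(-93 + 2*u)*K + u = K*√(-93 + 2*u) + u = u + K*√(-93 + 2*u))
√(Q(-112, n(-9)) + I(127, -215)) = √((625 - 112*√(-93 + 2*625)) - 146) = √((625 - 112*√(-93 + 1250)) - 146) = √((625 - 112*√1157) - 146) = √(479 - 112*√1157)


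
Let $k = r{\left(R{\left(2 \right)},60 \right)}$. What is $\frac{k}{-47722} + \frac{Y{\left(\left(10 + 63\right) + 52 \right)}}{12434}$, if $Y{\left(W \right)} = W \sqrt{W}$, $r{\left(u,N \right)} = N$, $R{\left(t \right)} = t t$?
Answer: $- \frac{30}{23861} + \frac{625 \sqrt{5}}{12434} \approx 0.11114$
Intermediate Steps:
$R{\left(t \right)} = t^{2}$
$k = 60$
$Y{\left(W \right)} = W^{\frac{3}{2}}$
$\frac{k}{-47722} + \frac{Y{\left(\left(10 + 63\right) + 52 \right)}}{12434} = \frac{60}{-47722} + \frac{\left(\left(10 + 63\right) + 52\right)^{\frac{3}{2}}}{12434} = 60 \left(- \frac{1}{47722}\right) + \left(73 + 52\right)^{\frac{3}{2}} \cdot \frac{1}{12434} = - \frac{30}{23861} + 125^{\frac{3}{2}} \cdot \frac{1}{12434} = - \frac{30}{23861} + 625 \sqrt{5} \cdot \frac{1}{12434} = - \frac{30}{23861} + \frac{625 \sqrt{5}}{12434}$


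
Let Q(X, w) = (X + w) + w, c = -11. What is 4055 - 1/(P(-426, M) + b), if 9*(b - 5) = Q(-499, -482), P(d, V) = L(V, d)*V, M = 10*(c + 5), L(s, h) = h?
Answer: 927062201/228622 ≈ 4055.0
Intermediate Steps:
M = -60 (M = 10*(-11 + 5) = 10*(-6) = -60)
P(d, V) = V*d (P(d, V) = d*V = V*d)
Q(X, w) = X + 2*w
b = -1418/9 (b = 5 + (-499 + 2*(-482))/9 = 5 + (-499 - 964)/9 = 5 + (⅑)*(-1463) = 5 - 1463/9 = -1418/9 ≈ -157.56)
4055 - 1/(P(-426, M) + b) = 4055 - 1/(-60*(-426) - 1418/9) = 4055 - 1/(25560 - 1418/9) = 4055 - 1/228622/9 = 4055 - 1*9/228622 = 4055 - 9/228622 = 927062201/228622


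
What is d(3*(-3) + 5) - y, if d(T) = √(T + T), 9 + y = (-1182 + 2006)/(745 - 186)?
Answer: 4207/559 + 2*I*√2 ≈ 7.5259 + 2.8284*I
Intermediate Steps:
y = -4207/559 (y = -9 + (-1182 + 2006)/(745 - 186) = -9 + 824/559 = -4207/559 ≈ -7.5259)
d(T) = √2*√T (d(T) = √(2*T) = √2*√T)
d(3*(-3) + 5) - y = √2*√(3*(-3) + 5) - 1*(-4207/559) = √2*√(-9 + 5) + 4207/559 = √2*√(-4) + 4207/559 = √2*(2*I) + 4207/559 = 2*I*√2 + 4207/559 = 4207/559 + 2*I*√2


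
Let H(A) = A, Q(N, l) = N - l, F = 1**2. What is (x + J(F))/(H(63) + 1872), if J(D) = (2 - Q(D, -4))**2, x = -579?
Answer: -38/129 ≈ -0.29457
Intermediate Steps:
F = 1
J(D) = (-2 - D)**2 (J(D) = (2 - (D - 1*(-4)))**2 = (2 - (D + 4))**2 = (2 - (4 + D))**2 = (2 + (-4 - D))**2 = (-2 - D)**2)
(x + J(F))/(H(63) + 1872) = (-579 + (2 + 1)**2)/(63 + 1872) = (-579 + 3**2)/1935 = (-579 + 9)*(1/1935) = -570*1/1935 = -38/129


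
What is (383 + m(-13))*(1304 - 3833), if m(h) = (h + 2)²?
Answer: -1274616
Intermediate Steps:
m(h) = (2 + h)²
(383 + m(-13))*(1304 - 3833) = (383 + (2 - 13)²)*(1304 - 3833) = (383 + (-11)²)*(-2529) = (383 + 121)*(-2529) = 504*(-2529) = -1274616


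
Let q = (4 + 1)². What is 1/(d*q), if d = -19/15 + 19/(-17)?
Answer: -51/3040 ≈ -0.016776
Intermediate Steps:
q = 25 (q = 5² = 25)
d = -608/255 (d = -19*1/15 + 19*(-1/17) = -19/15 - 19/17 = -608/255 ≈ -2.3843)
1/(d*q) = 1/(-608/255*25) = 1/(-3040/51) = -51/3040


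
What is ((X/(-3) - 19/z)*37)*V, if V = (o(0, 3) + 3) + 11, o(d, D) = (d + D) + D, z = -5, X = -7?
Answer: 13616/3 ≈ 4538.7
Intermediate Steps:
o(d, D) = d + 2*D (o(d, D) = (D + d) + D = d + 2*D)
V = 20 (V = ((0 + 2*3) + 3) + 11 = ((0 + 6) + 3) + 11 = (6 + 3) + 11 = 9 + 11 = 20)
((X/(-3) - 19/z)*37)*V = ((-7/(-3) - 19/(-5))*37)*20 = ((-7*(-⅓) - 19*(-⅕))*37)*20 = ((7/3 + 19/5)*37)*20 = ((92/15)*37)*20 = (3404/15)*20 = 13616/3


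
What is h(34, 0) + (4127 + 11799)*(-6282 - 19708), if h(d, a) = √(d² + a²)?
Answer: -413916706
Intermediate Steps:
h(d, a) = √(a² + d²)
h(34, 0) + (4127 + 11799)*(-6282 - 19708) = √(0² + 34²) + (4127 + 11799)*(-6282 - 19708) = √(0 + 1156) + 15926*(-25990) = √1156 - 413916740 = 34 - 413916740 = -413916706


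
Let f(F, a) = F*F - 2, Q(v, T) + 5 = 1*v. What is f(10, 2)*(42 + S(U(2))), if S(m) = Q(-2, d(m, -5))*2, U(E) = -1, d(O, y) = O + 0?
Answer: 2744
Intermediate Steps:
d(O, y) = O
Q(v, T) = -5 + v (Q(v, T) = -5 + 1*v = -5 + v)
f(F, a) = -2 + F² (f(F, a) = F² - 2 = -2 + F²)
S(m) = -14 (S(m) = (-5 - 2)*2 = -7*2 = -14)
f(10, 2)*(42 + S(U(2))) = (-2 + 10²)*(42 - 14) = (-2 + 100)*28 = 98*28 = 2744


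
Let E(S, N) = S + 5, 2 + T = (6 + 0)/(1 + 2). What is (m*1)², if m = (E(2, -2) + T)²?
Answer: 2401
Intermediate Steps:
T = 0 (T = -2 + (6 + 0)/(1 + 2) = -2 + 6/3 = -2 + 6*(⅓) = -2 + 2 = 0)
E(S, N) = 5 + S
m = 49 (m = ((5 + 2) + 0)² = (7 + 0)² = 7² = 49)
(m*1)² = (49*1)² = 49² = 2401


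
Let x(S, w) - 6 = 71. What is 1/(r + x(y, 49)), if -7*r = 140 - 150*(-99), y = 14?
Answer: -7/14451 ≈ -0.00048440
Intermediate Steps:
x(S, w) = 77 (x(S, w) = 6 + 71 = 77)
r = -14990/7 (r = -(140 - 150*(-99))/7 = -(140 + 14850)/7 = -⅐*14990 = -14990/7 ≈ -2141.4)
1/(r + x(y, 49)) = 1/(-14990/7 + 77) = 1/(-14451/7) = -7/14451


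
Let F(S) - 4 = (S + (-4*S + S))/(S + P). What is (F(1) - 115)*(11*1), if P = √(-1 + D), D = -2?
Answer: 11*(-111*√3 + 113*I)/(√3 - I) ≈ -1226.5 + 9.5263*I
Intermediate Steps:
P = I*√3 (P = √(-1 - 2) = √(-3) = I*√3 ≈ 1.732*I)
F(S) = 4 - 2*S/(S + I*√3) (F(S) = 4 + (S + (-4*S + S))/(S + I*√3) = 4 + (S - 3*S)/(S + I*√3) = 4 + (-2*S)/(S + I*√3) = 4 - 2*S/(S + I*√3))
(F(1) - 115)*(11*1) = (2*(1 + 2*I*√3)/(1 + I*√3) - 115)*(11*1) = (-115 + 2*(1 + 2*I*√3)/(1 + I*√3))*11 = -1265 + 22*(1 + 2*I*√3)/(1 + I*√3)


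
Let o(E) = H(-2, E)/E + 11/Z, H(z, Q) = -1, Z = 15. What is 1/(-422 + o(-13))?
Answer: -195/82132 ≈ -0.0023742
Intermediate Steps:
o(E) = 11/15 - 1/E (o(E) = -1/E + 11/15 = 11/15 - 1/E)
1/(-422 + o(-13)) = 1/(-422 + (11/15 - 1/(-13))) = 1/(-422 + (11/15 - 1*(-1/13))) = 1/(-422 + (11/15 + 1/13)) = 1/(-422 + 158/195) = 1/(-82132/195) = -195/82132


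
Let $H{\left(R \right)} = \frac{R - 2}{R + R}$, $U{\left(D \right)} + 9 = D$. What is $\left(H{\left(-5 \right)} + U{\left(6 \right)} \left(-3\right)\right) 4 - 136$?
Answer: $- \frac{486}{5} \approx -97.2$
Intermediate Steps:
$U{\left(D \right)} = -9 + D$
$H{\left(R \right)} = \frac{-2 + R}{2 R}$
$\left(H{\left(-5 \right)} + U{\left(6 \right)} \left(-3\right)\right) 4 - 136 = \left(\frac{-2 - 5}{2 \left(-5\right)} + \left(-9 + 6\right) \left(-3\right)\right) 4 - 136 = \left(\frac{1}{2} \left(- \frac{1}{5}\right) \left(-7\right) - -9\right) 4 - 136 = \left(\frac{7}{10} + 9\right) 4 - 136 = \frac{97}{10} \cdot 4 - 136 = \frac{194}{5} - 136 = - \frac{486}{5}$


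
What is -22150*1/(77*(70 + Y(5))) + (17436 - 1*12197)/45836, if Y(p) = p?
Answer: -5628641/1512588 ≈ -3.7212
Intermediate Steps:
-22150*1/(77*(70 + Y(5))) + (17436 - 1*12197)/45836 = -22150*1/(77*(70 + 5)) + (17436 - 1*12197)/45836 = -22150/(75*77) + (17436 - 12197)*(1/45836) = -22150/5775 + 5239*(1/45836) = -22150*1/5775 + 5239/45836 = -886/231 + 5239/45836 = -5628641/1512588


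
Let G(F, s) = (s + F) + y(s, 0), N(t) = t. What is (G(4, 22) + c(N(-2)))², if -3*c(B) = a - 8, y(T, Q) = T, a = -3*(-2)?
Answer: 21316/9 ≈ 2368.4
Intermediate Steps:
a = 6
G(F, s) = F + 2*s (G(F, s) = (s + F) + s = (F + s) + s = F + 2*s)
c(B) = ⅔ (c(B) = -(6 - 8)/3 = -⅓*(-2) = ⅔)
(G(4, 22) + c(N(-2)))² = ((4 + 2*22) + ⅔)² = ((4 + 44) + ⅔)² = (48 + ⅔)² = (146/3)² = 21316/9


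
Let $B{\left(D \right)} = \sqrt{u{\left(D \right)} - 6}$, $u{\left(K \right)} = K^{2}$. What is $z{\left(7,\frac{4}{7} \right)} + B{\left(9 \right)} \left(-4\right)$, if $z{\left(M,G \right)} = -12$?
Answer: $-12 - 20 \sqrt{3} \approx -46.641$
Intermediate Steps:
$B{\left(D \right)} = \sqrt{-6 + D^{2}}$ ($B{\left(D \right)} = \sqrt{D^{2} - 6} = \sqrt{-6 + D^{2}}$)
$z{\left(7,\frac{4}{7} \right)} + B{\left(9 \right)} \left(-4\right) = -12 + \sqrt{-6 + 9^{2}} \left(-4\right) = -12 + \sqrt{-6 + 81} \left(-4\right) = -12 + \sqrt{75} \left(-4\right) = -12 + 5 \sqrt{3} \left(-4\right) = -12 - 20 \sqrt{3}$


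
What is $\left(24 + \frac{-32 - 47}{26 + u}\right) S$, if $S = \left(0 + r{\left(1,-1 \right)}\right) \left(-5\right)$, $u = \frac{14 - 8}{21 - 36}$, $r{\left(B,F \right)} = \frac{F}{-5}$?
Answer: $- \frac{2677}{128} \approx -20.914$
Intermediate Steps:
$r{\left(B,F \right)} = - \frac{F}{5}$ ($r{\left(B,F \right)} = F \left(- \frac{1}{5}\right) = - \frac{F}{5}$)
$u = - \frac{2}{5}$ ($u = \frac{6}{-15} = 6 \left(- \frac{1}{15}\right) = - \frac{2}{5} \approx -0.4$)
$S = -1$ ($S = \left(0 - - \frac{1}{5}\right) \left(-5\right) = \left(0 + \frac{1}{5}\right) \left(-5\right) = \frac{1}{5} \left(-5\right) = -1$)
$\left(24 + \frac{-32 - 47}{26 + u}\right) S = \left(24 + \frac{-32 - 47}{26 - \frac{2}{5}}\right) \left(-1\right) = \left(24 - \frac{79}{\frac{128}{5}}\right) \left(-1\right) = \left(24 - \frac{395}{128}\right) \left(-1\right) = \frac{2677}{128} \left(-1\right) = - \frac{2677}{128}$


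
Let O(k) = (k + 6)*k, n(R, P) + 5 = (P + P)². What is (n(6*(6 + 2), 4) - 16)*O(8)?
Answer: 4816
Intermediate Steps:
n(R, P) = -5 + 4*P² (n(R, P) = -5 + (P + P)² = -5 + (2*P)² = -5 + 4*P²)
O(k) = k*(6 + k) (O(k) = (6 + k)*k = k*(6 + k))
(n(6*(6 + 2), 4) - 16)*O(8) = ((-5 + 4*4²) - 16)*(8*(6 + 8)) = ((-5 + 4*16) - 16)*(8*14) = ((-5 + 64) - 16)*112 = (59 - 16)*112 = 43*112 = 4816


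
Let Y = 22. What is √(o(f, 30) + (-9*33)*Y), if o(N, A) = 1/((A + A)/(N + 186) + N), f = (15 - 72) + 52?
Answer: I*√27607055/65 ≈ 80.834*I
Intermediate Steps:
f = -5 (f = -57 + 52 = -5)
o(N, A) = 1/(N + 2*A/(186 + N)) (o(N, A) = 1/((2*A)/(186 + N) + N) = 1/(2*A/(186 + N) + N) = 1/(N + 2*A/(186 + N)))
√(o(f, 30) + (-9*33)*Y) = √((186 - 5)/((-5)² + 2*30 + 186*(-5)) - 9*33*22) = √(181/(25 + 60 - 930) - 297*22) = √(181/(-845) - 6534) = √(-1/845*181 - 6534) = √(-181/845 - 6534) = √(-5521411/845) = I*√27607055/65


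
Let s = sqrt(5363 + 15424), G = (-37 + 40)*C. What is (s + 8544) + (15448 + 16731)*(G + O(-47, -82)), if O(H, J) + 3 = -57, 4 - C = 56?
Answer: -6942120 + 13*sqrt(123) ≈ -6.9420e+6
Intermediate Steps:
C = -52 (C = 4 - 1*56 = 4 - 56 = -52)
O(H, J) = -60 (O(H, J) = -3 - 57 = -60)
G = -156 (G = (-37 + 40)*(-52) = 3*(-52) = -156)
s = 13*sqrt(123) (s = sqrt(20787) = 13*sqrt(123) ≈ 144.18)
(s + 8544) + (15448 + 16731)*(G + O(-47, -82)) = (13*sqrt(123) + 8544) + (15448 + 16731)*(-156 - 60) = (8544 + 13*sqrt(123)) + 32179*(-216) = (8544 + 13*sqrt(123)) - 6950664 = -6942120 + 13*sqrt(123)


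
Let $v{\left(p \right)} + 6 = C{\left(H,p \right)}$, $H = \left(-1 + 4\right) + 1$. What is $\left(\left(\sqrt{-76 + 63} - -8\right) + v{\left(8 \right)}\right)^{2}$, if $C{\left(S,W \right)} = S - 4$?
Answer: $\left(2 + i \sqrt{13}\right)^{2} \approx -9.0 + 14.422 i$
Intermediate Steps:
$H = 4$ ($H = 3 + 1 = 4$)
$C{\left(S,W \right)} = -4 + S$
$v{\left(p \right)} = -6$ ($v{\left(p \right)} = -6 + \left(-4 + 4\right) = -6 + 0 = -6$)
$\left(\left(\sqrt{-76 + 63} - -8\right) + v{\left(8 \right)}\right)^{2} = \left(\left(\sqrt{-76 + 63} - -8\right) - 6\right)^{2} = \left(\left(\sqrt{-13} + 8\right) - 6\right)^{2} = \left(\left(i \sqrt{13} + 8\right) - 6\right)^{2} = \left(\left(8 + i \sqrt{13}\right) - 6\right)^{2} = \left(2 + i \sqrt{13}\right)^{2}$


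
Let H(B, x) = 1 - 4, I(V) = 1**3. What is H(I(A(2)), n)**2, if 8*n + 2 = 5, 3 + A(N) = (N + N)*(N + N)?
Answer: 9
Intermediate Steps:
A(N) = -3 + 4*N**2 (A(N) = -3 + (N + N)*(N + N) = -3 + (2*N)*(2*N) = -3 + 4*N**2)
n = 3/8 (n = -1/4 + (1/8)*5 = -1/4 + 5/8 = 3/8 ≈ 0.37500)
I(V) = 1
H(B, x) = -3
H(I(A(2)), n)**2 = (-3)**2 = 9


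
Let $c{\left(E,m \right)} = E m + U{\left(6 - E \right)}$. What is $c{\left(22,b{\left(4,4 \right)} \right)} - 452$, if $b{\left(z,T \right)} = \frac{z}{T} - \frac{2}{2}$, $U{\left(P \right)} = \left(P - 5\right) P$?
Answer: $-116$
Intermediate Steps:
$U{\left(P \right)} = P \left(-5 + P\right)$ ($U{\left(P \right)} = \left(-5 + P\right) P = P \left(-5 + P\right)$)
$b{\left(z,T \right)} = -1 + \frac{z}{T}$ ($b{\left(z,T \right)} = \frac{z}{T} - 1 = -1 + \frac{z}{T}$)
$c{\left(E,m \right)} = E m + \left(1 - E\right) \left(6 - E\right)$ ($c{\left(E,m \right)} = E m + \left(6 - E\right) \left(-5 - \left(-6 + E\right)\right) = E m + \left(6 - E\right) \left(1 - E\right) = E m + \left(1 - E\right) \left(6 - E\right)$)
$c{\left(22,b{\left(4,4 \right)} \right)} - 452 = \left(22 \frac{4 - 4}{4} + \left(-1 + 22\right) \left(-6 + 22\right)\right) - 452 = \left(22 \frac{4 - 4}{4} + 21 \cdot 16\right) - 452 = \left(22 \cdot \frac{1}{4} \cdot 0 + 336\right) - 452 = \left(22 \cdot 0 + 336\right) - 452 = \left(0 + 336\right) - 452 = 336 - 452 = -116$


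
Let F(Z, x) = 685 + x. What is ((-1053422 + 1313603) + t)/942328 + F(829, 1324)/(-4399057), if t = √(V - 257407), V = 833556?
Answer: 1142657912365/4145354584696 + √576149/942328 ≈ 0.27645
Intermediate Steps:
t = √576149 (t = √(833556 - 257407) = √576149 ≈ 759.04)
((-1053422 + 1313603) + t)/942328 + F(829, 1324)/(-4399057) = ((-1053422 + 1313603) + √576149)/942328 + (685 + 1324)/(-4399057) = (260181 + √576149)*(1/942328) + 2009*(-1/4399057) = (260181/942328 + √576149/942328) - 2009/4399057 = 1142657912365/4145354584696 + √576149/942328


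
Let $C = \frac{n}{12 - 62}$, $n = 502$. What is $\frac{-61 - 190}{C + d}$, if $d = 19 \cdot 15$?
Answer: $- \frac{6275}{6874} \approx -0.91286$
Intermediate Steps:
$d = 285$
$C = - \frac{251}{25}$ ($C = \frac{502}{12 - 62} = \frac{502}{-50} = 502 \left(- \frac{1}{50}\right) = - \frac{251}{25} \approx -10.04$)
$\frac{-61 - 190}{C + d} = \frac{-61 - 190}{- \frac{251}{25} + 285} = - \frac{251}{\frac{6874}{25}} = \left(-251\right) \frac{25}{6874} = - \frac{6275}{6874}$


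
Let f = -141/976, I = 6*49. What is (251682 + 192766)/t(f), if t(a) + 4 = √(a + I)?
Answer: 91322368/14273 + 280704*√1943887/14273 ≈ 33818.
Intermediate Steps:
I = 294
f = -141/976 (f = -141*1/976 = -141/976 ≈ -0.14447)
t(a) = -4 + √(294 + a) (t(a) = -4 + √(a + 294) = -4 + √(294 + a))
(251682 + 192766)/t(f) = (251682 + 192766)/(-4 + √(294 - 141/976)) = 444448/(-4 + √(286803/976)) = 444448/(-4 + 3*√1943887/244)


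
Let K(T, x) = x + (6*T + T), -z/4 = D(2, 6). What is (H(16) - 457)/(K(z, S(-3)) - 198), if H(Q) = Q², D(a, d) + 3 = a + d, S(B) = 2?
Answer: 67/112 ≈ 0.59821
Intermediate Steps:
D(a, d) = -3 + a + d (D(a, d) = -3 + (a + d) = -3 + a + d)
z = -20 (z = -4*(-3 + 2 + 6) = -4*5 = -20)
K(T, x) = x + 7*T
(H(16) - 457)/(K(z, S(-3)) - 198) = (16² - 457)/((2 + 7*(-20)) - 198) = (256 - 457)/((2 - 140) - 198) = -201/(-138 - 198) = -201/(-336) = -201*(-1/336) = 67/112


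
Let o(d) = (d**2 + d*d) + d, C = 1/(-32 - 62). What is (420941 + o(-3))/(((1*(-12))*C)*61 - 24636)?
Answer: -9892466/578763 ≈ -17.092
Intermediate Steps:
C = -1/94 (C = 1/(-94) = -1/94 ≈ -0.010638)
o(d) = d + 2*d**2 (o(d) = (d**2 + d**2) + d = 2*d**2 + d = d + 2*d**2)
(420941 + o(-3))/(((1*(-12))*C)*61 - 24636) = (420941 - 3*(1 + 2*(-3)))/(((1*(-12))*(-1/94))*61 - 24636) = (420941 - 3*(1 - 6))/(-12*(-1/94)*61 - 24636) = (420941 - 3*(-5))/((6/47)*61 - 24636) = (420941 + 15)/(366/47 - 24636) = 420956/(-1157526/47) = 420956*(-47/1157526) = -9892466/578763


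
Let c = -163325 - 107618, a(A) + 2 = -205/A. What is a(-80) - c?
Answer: 4335097/16 ≈ 2.7094e+5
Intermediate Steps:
a(A) = -2 - 205/A
c = -270943
a(-80) - c = (-2 - 205/(-80)) - 1*(-270943) = (-2 - 205*(-1/80)) + 270943 = (-2 + 41/16) + 270943 = 9/16 + 270943 = 4335097/16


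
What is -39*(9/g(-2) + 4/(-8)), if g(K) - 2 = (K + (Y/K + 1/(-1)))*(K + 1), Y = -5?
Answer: -1209/10 ≈ -120.90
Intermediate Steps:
g(K) = 2 + (1 + K)*(-1 + K - 5/K) (g(K) = 2 + (K + (-5/K + 1/(-1)))*(K + 1) = 2 + (K + (-5/K + 1*(-1)))*(1 + K) = 2 + (K + (-5/K - 1))*(1 + K) = 2 + (K + (-1 - 5/K))*(1 + K) = 2 + (-1 + K - 5/K)*(1 + K) = 2 + (1 + K)*(-1 + K - 5/K))
-39*(9/g(-2) + 4/(-8)) = -39*(9/(-4 + (-2)² - 5/(-2)) + 4/(-8)) = -39*(9/(-4 + 4 - 5*(-½)) + 4*(-⅛)) = -39*(9/(-4 + 4 + 5/2) - ½) = -39*(9/(5/2) - ½) = -39*(9*(⅖) - ½) = -39*(18/5 - ½) = -39*31/10 = -1209/10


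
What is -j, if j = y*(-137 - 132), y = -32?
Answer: -8608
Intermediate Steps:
j = 8608 (j = -32*(-137 - 132) = -32*(-269) = 8608)
-j = -1*8608 = -8608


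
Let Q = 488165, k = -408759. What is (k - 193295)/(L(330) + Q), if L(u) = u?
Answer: -602054/488495 ≈ -1.2325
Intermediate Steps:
(k - 193295)/(L(330) + Q) = (-408759 - 193295)/(330 + 488165) = -602054/488495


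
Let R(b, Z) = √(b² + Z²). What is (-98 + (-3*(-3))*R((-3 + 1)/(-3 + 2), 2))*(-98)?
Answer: 9604 - 1764*√2 ≈ 7109.3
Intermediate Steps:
R(b, Z) = √(Z² + b²)
(-98 + (-3*(-3))*R((-3 + 1)/(-3 + 2), 2))*(-98) = (-98 + (-3*(-3))*√(2² + ((-3 + 1)/(-3 + 2))²))*(-98) = (-98 + 9*√(4 + (-2/(-1))²))*(-98) = (-98 + 9*√(4 + (-2*(-1))²))*(-98) = (-98 + 9*√(4 + 2²))*(-98) = (-98 + 9*√(4 + 4))*(-98) = (-98 + 9*√8)*(-98) = (-98 + 9*(2*√2))*(-98) = (-98 + 18*√2)*(-98) = 9604 - 1764*√2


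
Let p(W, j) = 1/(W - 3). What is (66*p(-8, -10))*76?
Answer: -456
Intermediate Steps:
p(W, j) = 1/(-3 + W)
(66*p(-8, -10))*76 = (66/(-3 - 8))*76 = (66/(-11))*76 = (66*(-1/11))*76 = -6*76 = -456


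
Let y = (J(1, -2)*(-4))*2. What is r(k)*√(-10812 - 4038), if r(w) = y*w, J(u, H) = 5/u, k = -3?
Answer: 1800*I*√66 ≈ 14623.0*I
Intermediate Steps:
y = -40 (y = ((5/1)*(-4))*2 = ((5*1)*(-4))*2 = (5*(-4))*2 = -20*2 = -40)
r(w) = -40*w
r(k)*√(-10812 - 4038) = (-40*(-3))*√(-10812 - 4038) = 120*√(-14850) = 120*(15*I*√66) = 1800*I*√66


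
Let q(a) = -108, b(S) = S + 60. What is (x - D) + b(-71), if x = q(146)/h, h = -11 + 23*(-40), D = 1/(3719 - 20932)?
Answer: -24916914/2289329 ≈ -10.884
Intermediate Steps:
b(S) = 60 + S
D = -1/17213 (D = 1/(-17213) = -1/17213 ≈ -5.8096e-5)
h = -931 (h = -11 - 920 = -931)
x = 108/931 (x = -108/(-931) = -108*(-1/931) = 108/931 ≈ 0.11600)
(x - D) + b(-71) = (108/931 - 1*(-1/17213)) + (60 - 71) = (108/931 + 1/17213) - 11 = 265705/2289329 - 11 = -24916914/2289329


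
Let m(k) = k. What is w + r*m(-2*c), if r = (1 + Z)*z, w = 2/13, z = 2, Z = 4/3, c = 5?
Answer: -1814/39 ≈ -46.513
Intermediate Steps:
Z = 4/3 (Z = 4*(⅓) = 4/3 ≈ 1.3333)
w = 2/13 (w = 2*(1/13) = 2/13 ≈ 0.15385)
r = 14/3 (r = (1 + 4/3)*2 = (7/3)*2 = 14/3 ≈ 4.6667)
w + r*m(-2*c) = 2/13 + 14*(-2*5)/3 = 2/13 + (14/3)*(-10) = 2/13 - 140/3 = -1814/39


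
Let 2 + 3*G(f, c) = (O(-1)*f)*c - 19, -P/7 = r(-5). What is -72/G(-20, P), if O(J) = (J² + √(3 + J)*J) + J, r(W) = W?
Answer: -648/139937 - 21600*√2/139937 ≈ -0.22292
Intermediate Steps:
O(J) = J + J² + J*√(3 + J) (O(J) = (J² + J*√(3 + J)) + J = J + J² + J*√(3 + J))
P = 35 (P = -7*(-5) = 35)
G(f, c) = -7 - c*f*√2/3 (G(f, c) = -⅔ + (((-(1 - 1 + √(3 - 1)))*f)*c - 19)/3 = -⅔ + (((-(1 - 1 + √2))*f)*c - 19)/3 = -⅔ + (((-√2)*f)*c - 19)/3 = -⅔ + ((-f*√2)*c - 19)/3 = -⅔ + (-c*f*√2 - 19)/3 = -⅔ + (-19 - c*f*√2)/3 = -⅔ + (-19/3 - c*f*√2/3) = -7 - c*f*√2/3)
-72/G(-20, P) = -72/(-7 - ⅓*35*(-20)*√2) = -72/(-7 + 700*√2/3)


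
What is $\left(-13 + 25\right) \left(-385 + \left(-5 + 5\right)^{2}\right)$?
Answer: $-4620$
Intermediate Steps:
$\left(-13 + 25\right) \left(-385 + \left(-5 + 5\right)^{2}\right) = 12 \left(-385 + 0^{2}\right) = 12 \left(-385 + 0\right) = 12 \left(-385\right) = -4620$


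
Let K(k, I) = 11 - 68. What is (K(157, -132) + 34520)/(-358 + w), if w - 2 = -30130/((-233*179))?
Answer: -1437348341/14817562 ≈ -97.003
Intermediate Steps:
K(k, I) = -57
w = 113544/41707 (w = 2 - 30130/((-233*179)) = 2 - 30130/(-41707) = 2 - 30130*(-1/41707) = 2 + 30130/41707 = 113544/41707 ≈ 2.7224)
(K(157, -132) + 34520)/(-358 + w) = (-57 + 34520)/(-358 + 113544/41707) = 34463/(-14817562/41707) = 34463*(-41707/14817562) = -1437348341/14817562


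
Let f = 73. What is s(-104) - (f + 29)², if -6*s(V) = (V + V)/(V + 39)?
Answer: -156068/15 ≈ -10405.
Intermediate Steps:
s(V) = -V/(3*(39 + V)) (s(V) = -(V + V)/(6*(V + 39)) = -2*V/(6*(39 + V)) = -V/(3*(39 + V)))
s(-104) - (f + 29)² = -1*(-104)/(117 + 3*(-104)) - (73 + 29)² = -1*(-104)/(117 - 312) - 1*102² = -1*(-104)/(-195) - 1*10404 = -1*(-104)*(-1/195) - 10404 = -8/15 - 10404 = -156068/15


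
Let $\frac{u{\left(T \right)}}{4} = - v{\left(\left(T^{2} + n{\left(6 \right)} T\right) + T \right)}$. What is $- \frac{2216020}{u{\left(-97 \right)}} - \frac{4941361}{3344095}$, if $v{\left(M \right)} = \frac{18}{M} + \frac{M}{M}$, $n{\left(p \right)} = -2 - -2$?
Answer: $\frac{575059580024169}{1040013545} \approx 5.5294 \cdot 10^{5}$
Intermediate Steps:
$n{\left(p \right)} = 0$ ($n{\left(p \right)} = -2 + 2 = 0$)
$v{\left(M \right)} = 1 + \frac{18}{M}$ ($v{\left(M \right)} = \frac{18}{M} + 1 = 1 + \frac{18}{M}$)
$u{\left(T \right)} = - \frac{4 \left(18 + T + T^{2}\right)}{T + T^{2}}$ ($u{\left(T \right)} = 4 \left(- \frac{18 + \left(\left(T^{2} + 0 T\right) + T\right)}{\left(T^{2} + 0 T\right) + T}\right) = 4 \left(- \frac{18 + \left(\left(T^{2} + 0\right) + T\right)}{\left(T^{2} + 0\right) + T}\right) = 4 \left(- \frac{18 + \left(T^{2} + T\right)}{T^{2} + T}\right) = 4 \left(- \frac{18 + \left(T + T^{2}\right)}{T + T^{2}}\right) = 4 \left(- \frac{18 + T + T^{2}}{T + T^{2}}\right) = - \frac{4 \left(18 + T + T^{2}\right)}{T + T^{2}}$)
$- \frac{2216020}{u{\left(-97 \right)}} - \frac{4941361}{3344095} = - \frac{2216020}{4 \frac{1}{-97} \frac{1}{1 - 97} \left(-18 - - 97 \left(1 - 97\right)\right)} - \frac{4941361}{3344095} = - \frac{2216020}{4 \left(- \frac{1}{97}\right) \frac{1}{-96} \left(-18 - \left(-97\right) \left(-96\right)\right)} - \frac{4941361}{3344095} = - \frac{2216020}{4 \left(- \frac{1}{97}\right) \left(- \frac{1}{96}\right) \left(-18 - 9312\right)} - \frac{4941361}{3344095} = - \frac{2216020}{4 \left(- \frac{1}{97}\right) \left(- \frac{1}{96}\right) \left(-9330\right)} - \frac{4941361}{3344095} = - \frac{2216020}{- \frac{1555}{388}} - \frac{4941361}{3344095} = \left(-2216020\right) \left(- \frac{388}{1555}\right) - \frac{4941361}{3344095} = \frac{171963152}{311} - \frac{4941361}{3344095} = \frac{575059580024169}{1040013545}$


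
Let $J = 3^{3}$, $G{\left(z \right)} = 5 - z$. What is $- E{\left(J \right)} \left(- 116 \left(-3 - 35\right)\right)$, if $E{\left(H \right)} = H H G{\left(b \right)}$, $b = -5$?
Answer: $-32134320$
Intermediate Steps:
$J = 27$
$E{\left(H \right)} = 10 H^{2}$ ($E{\left(H \right)} = H H \left(5 - -5\right) = H^{2} \left(5 + 5\right) = H^{2} \cdot 10 = 10 H^{2}$)
$- E{\left(J \right)} \left(- 116 \left(-3 - 35\right)\right) = - 10 \cdot 27^{2} \left(- 116 \left(-3 - 35\right)\right) = - 10 \cdot 729 \left(\left(-116\right) \left(-38\right)\right) = - 7290 \cdot 4408 = \left(-1\right) 32134320 = -32134320$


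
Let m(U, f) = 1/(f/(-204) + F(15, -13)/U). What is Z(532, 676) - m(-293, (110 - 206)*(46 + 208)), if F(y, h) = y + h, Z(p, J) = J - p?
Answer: 85724267/595342 ≈ 143.99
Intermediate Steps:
F(y, h) = h + y
m(U, f) = 1/(2/U - f/204) (m(U, f) = 1/(f/(-204) + (-13 + 15)/U) = 1/(f*(-1/204) + 2/U) = 1/(-f/204 + 2/U) = 1/(2/U - f/204))
Z(532, 676) - m(-293, (110 - 206)*(46 + 208)) = (676 - 1*532) - (-204)*(-293)/(-408 - 293*(110 - 206)*(46 + 208)) = (676 - 532) - (-204)*(-293)/(-408 - (-28128)*254) = 144 - (-204)*(-293)/(-408 - 293*(-24384)) = 144 - (-204)*(-293)/(-408 + 7144512) = 144 - (-204)*(-293)/7144104 = 144 - 1*4981/595342 = 144 - 4981/595342 = 85724267/595342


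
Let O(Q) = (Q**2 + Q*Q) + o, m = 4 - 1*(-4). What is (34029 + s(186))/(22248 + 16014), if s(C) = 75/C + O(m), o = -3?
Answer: 2117573/2372244 ≈ 0.89265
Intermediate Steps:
m = 8 (m = 4 + 4 = 8)
O(Q) = -3 + 2*Q**2 (O(Q) = (Q**2 + Q*Q) - 3 = (Q**2 + Q**2) - 3 = 2*Q**2 - 3 = -3 + 2*Q**2)
s(C) = 125 + 75/C (s(C) = 75/C + (-3 + 2*8**2) = 75/C + (-3 + 2*64) = 75/C + (-3 + 128) = 75/C + 125 = 125 + 75/C)
(34029 + s(186))/(22248 + 16014) = (34029 + (125 + 75/186))/(22248 + 16014) = (34029 + (125 + 75*(1/186)))/38262 = (34029 + (125 + 25/62))*(1/38262) = (34029 + 7775/62)*(1/38262) = (2117573/62)*(1/38262) = 2117573/2372244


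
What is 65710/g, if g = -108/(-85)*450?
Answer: 111707/972 ≈ 114.92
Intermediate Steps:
g = 9720/17 (g = -108*(-1/85)*450 = (108/85)*450 = 9720/17 ≈ 571.76)
65710/g = 65710/(9720/17) = 65710*(17/9720) = 111707/972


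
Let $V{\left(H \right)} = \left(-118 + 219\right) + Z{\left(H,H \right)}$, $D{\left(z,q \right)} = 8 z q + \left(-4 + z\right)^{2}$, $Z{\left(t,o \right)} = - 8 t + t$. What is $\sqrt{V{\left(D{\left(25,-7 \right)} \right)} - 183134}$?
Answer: $8 i \sqrt{2755} \approx 419.9 i$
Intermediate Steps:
$Z{\left(t,o \right)} = - 7 t$
$D{\left(z,q \right)} = \left(-4 + z\right)^{2} + 8 q z$ ($D{\left(z,q \right)} = 8 q z + \left(-4 + z\right)^{2} = \left(-4 + z\right)^{2} + 8 q z$)
$V{\left(H \right)} = 101 - 7 H$ ($V{\left(H \right)} = \left(-118 + 219\right) - 7 H = 101 - 7 H$)
$\sqrt{V{\left(D{\left(25,-7 \right)} \right)} - 183134} = \sqrt{\left(101 - 7 \left(\left(-4 + 25\right)^{2} + 8 \left(-7\right) 25\right)\right) - 183134} = \sqrt{\left(101 - 7 \left(21^{2} - 1400\right)\right) - 183134} = \sqrt{\left(101 - 7 \left(441 - 1400\right)\right) - 183134} = \sqrt{\left(101 - -6713\right) - 183134} = \sqrt{\left(101 + 6713\right) - 183134} = \sqrt{6814 - 183134} = \sqrt{-176320} = 8 i \sqrt{2755}$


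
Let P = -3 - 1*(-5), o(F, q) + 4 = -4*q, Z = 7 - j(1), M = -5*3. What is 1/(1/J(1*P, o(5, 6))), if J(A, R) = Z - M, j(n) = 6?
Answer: 16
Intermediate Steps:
M = -15
Z = 1 (Z = 7 - 1*6 = 7 - 6 = 1)
o(F, q) = -4 - 4*q
P = 2 (P = -3 + 5 = 2)
J(A, R) = 16 (J(A, R) = 1 - 1*(-15) = 1 + 15 = 16)
1/(1/J(1*P, o(5, 6))) = 1/(1/16) = 16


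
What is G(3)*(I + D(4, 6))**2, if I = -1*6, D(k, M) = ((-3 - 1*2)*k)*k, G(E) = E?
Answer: 22188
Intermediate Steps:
D(k, M) = -5*k**2 (D(k, M) = ((-3 - 2)*k)*k = (-5*k)*k = -5*k**2)
I = -6
G(3)*(I + D(4, 6))**2 = 3*(-6 - 5*4**2)**2 = 3*(-6 - 5*16)**2 = 3*(-6 - 80)**2 = 3*(-86)**2 = 3*7396 = 22188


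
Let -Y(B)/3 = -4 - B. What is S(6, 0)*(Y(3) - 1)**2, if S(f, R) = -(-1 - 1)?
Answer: 800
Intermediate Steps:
Y(B) = 12 + 3*B (Y(B) = -3*(-4 - B) = 12 + 3*B)
S(f, R) = 2 (S(f, R) = -1*(-2) = 2)
S(6, 0)*(Y(3) - 1)**2 = 2*((12 + 3*3) - 1)**2 = 2*((12 + 9) - 1)**2 = 2*(21 - 1)**2 = 2*20**2 = 2*400 = 800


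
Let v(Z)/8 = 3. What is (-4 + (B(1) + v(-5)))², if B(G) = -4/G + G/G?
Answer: 289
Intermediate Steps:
v(Z) = 24 (v(Z) = 8*3 = 24)
B(G) = 1 - 4/G (B(G) = -4/G + 1 = 1 - 4/G)
(-4 + (B(1) + v(-5)))² = (-4 + ((-4 + 1)/1 + 24))² = (-4 + (1*(-3) + 24))² = (-4 + (-3 + 24))² = (-4 + 21)² = 17² = 289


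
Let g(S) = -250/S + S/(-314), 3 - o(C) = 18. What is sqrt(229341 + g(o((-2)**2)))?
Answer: sqrt(203523778914)/942 ≈ 478.91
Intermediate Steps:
o(C) = -15 (o(C) = 3 - 1*18 = 3 - 18 = -15)
g(S) = -250/S - S/314 (g(S) = -250/S + S*(-1/314) = -250/S - S/314)
sqrt(229341 + g(o((-2)**2))) = sqrt(229341 + (-250/(-15) - 1/314*(-15))) = sqrt(229341 + (-250*(-1/15) + 15/314)) = sqrt(229341 + (50/3 + 15/314)) = sqrt(229341 + 15745/942) = sqrt(216054967/942) = sqrt(203523778914)/942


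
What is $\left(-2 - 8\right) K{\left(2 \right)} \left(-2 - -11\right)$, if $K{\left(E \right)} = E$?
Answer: $-180$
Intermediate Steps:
$\left(-2 - 8\right) K{\left(2 \right)} \left(-2 - -11\right) = \left(-2 - 8\right) 2 \left(-2 - -11\right) = \left(-2 - 8\right) 2 \left(-2 + 11\right) = \left(-10\right) 2 \cdot 9 = \left(-20\right) 9 = -180$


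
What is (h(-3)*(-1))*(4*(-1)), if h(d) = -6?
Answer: -24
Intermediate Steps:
(h(-3)*(-1))*(4*(-1)) = (-6*(-1))*(4*(-1)) = 6*(-4) = -24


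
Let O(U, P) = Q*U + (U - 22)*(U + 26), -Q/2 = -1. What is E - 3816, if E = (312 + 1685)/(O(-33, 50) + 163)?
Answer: -1837315/482 ≈ -3811.9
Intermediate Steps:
Q = 2 (Q = -2*(-1) = 2)
O(U, P) = 2*U + (-22 + U)*(26 + U) (O(U, P) = 2*U + (U - 22)*(U + 26) = 2*U + (-22 + U)*(26 + U))
E = 1997/482 (E = (312 + 1685)/((-572 + (-33)² + 6*(-33)) + 163) = 1997/((-572 + 1089 - 198) + 163) = 1997/(319 + 163) = 1997/482 ≈ 4.1432)
E - 3816 = 1997/482 - 3816 = -1837315/482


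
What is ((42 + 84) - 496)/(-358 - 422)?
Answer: 37/78 ≈ 0.47436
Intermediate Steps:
((42 + 84) - 496)/(-358 - 422) = (126 - 496)/(-780) = -370*(-1/780) = 37/78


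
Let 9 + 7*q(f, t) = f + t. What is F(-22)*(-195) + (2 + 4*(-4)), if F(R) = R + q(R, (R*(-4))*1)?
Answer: 18817/7 ≈ 2688.1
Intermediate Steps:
q(f, t) = -9/7 + f/7 + t/7 (q(f, t) = -9/7 + (f + t)/7 = -9/7 + (f/7 + t/7) = -9/7 + f/7 + t/7)
F(R) = -9/7 + 4*R/7 (F(R) = R + (-9/7 + R/7 + ((R*(-4))*1)/7) = R + (-9/7 + R/7 + (-4*R*1)/7) = R + (-9/7 + R/7 + (-4*R)/7) = R + (-9/7 + R/7 - 4*R/7) = R + (-9/7 - 3*R/7) = -9/7 + 4*R/7)
F(-22)*(-195) + (2 + 4*(-4)) = (-9/7 + (4/7)*(-22))*(-195) + (2 + 4*(-4)) = (-9/7 - 88/7)*(-195) + (2 - 16) = -97/7*(-195) - 14 = 18915/7 - 14 = 18817/7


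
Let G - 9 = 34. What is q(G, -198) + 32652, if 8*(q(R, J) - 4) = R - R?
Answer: 32656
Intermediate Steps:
G = 43 (G = 9 + 34 = 43)
q(R, J) = 4 (q(R, J) = 4 + (R - R)/8 = 4 + (⅛)*0 = 4 + 0 = 4)
q(G, -198) + 32652 = 4 + 32652 = 32656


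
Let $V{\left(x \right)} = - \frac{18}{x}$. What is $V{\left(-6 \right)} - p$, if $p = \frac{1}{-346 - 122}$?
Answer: $\frac{1405}{468} \approx 3.0021$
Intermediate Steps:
$p = - \frac{1}{468}$ ($p = \frac{1}{-468} = - \frac{1}{468} \approx -0.0021368$)
$V{\left(-6 \right)} - p = - \frac{18}{-6} - - \frac{1}{468} = \left(-18\right) \left(- \frac{1}{6}\right) + \frac{1}{468} = 3 + \frac{1}{468} = \frac{1405}{468}$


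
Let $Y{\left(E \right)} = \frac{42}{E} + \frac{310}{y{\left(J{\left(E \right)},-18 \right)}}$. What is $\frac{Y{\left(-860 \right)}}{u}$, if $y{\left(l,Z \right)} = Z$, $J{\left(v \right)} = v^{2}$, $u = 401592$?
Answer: $- \frac{66839}{1554161040} \approx -4.3006 \cdot 10^{-5}$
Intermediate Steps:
$Y{\left(E \right)} = - \frac{155}{9} + \frac{42}{E}$ ($Y{\left(E \right)} = \frac{42}{E} + \frac{310}{-18} = \frac{42}{E} + 310 \left(- \frac{1}{18}\right) = \frac{42}{E} - \frac{155}{9} = - \frac{155}{9} + \frac{42}{E}$)
$\frac{Y{\left(-860 \right)}}{u} = \frac{- \frac{155}{9} + \frac{42}{-860}}{401592} = \left(- \frac{155}{9} + 42 \left(- \frac{1}{860}\right)\right) \frac{1}{401592} = \left(- \frac{155}{9} - \frac{21}{430}\right) \frac{1}{401592} = \left(- \frac{66839}{3870}\right) \frac{1}{401592} = - \frac{66839}{1554161040}$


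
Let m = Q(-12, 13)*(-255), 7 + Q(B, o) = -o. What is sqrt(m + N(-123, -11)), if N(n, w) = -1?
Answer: sqrt(5099) ≈ 71.407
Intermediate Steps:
Q(B, o) = -7 - o
m = 5100 (m = (-7 - 1*13)*(-255) = (-7 - 13)*(-255) = -20*(-255) = 5100)
sqrt(m + N(-123, -11)) = sqrt(5100 - 1) = sqrt(5099)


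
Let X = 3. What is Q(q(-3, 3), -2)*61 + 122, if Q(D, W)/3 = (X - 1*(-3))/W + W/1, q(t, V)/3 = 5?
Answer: -793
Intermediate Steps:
q(t, V) = 15 (q(t, V) = 3*5 = 15)
Q(D, W) = 3*W + 18/W (Q(D, W) = 3*((3 - 1*(-3))/W + W/1) = 3*((3 + 3)/W + W*1) = 3*(6/W + W) = 3*(W + 6/W) = 3*W + 18/W)
Q(q(-3, 3), -2)*61 + 122 = (3*(-2) + 18/(-2))*61 + 122 = (-6 + 18*(-1/2))*61 + 122 = (-6 - 9)*61 + 122 = -15*61 + 122 = -915 + 122 = -793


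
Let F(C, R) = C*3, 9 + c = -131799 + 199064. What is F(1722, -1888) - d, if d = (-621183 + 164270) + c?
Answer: 394823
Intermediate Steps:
c = 67256 (c = -9 + (-131799 + 199064) = -9 + 67265 = 67256)
F(C, R) = 3*C
d = -389657 (d = (-621183 + 164270) + 67256 = -456913 + 67256 = -389657)
F(1722, -1888) - d = 3*1722 - 1*(-389657) = 5166 + 389657 = 394823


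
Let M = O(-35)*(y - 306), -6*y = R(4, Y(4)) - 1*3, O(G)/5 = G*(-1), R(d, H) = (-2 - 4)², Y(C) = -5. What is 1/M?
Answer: -2/109025 ≈ -1.8344e-5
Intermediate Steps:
R(d, H) = 36 (R(d, H) = (-6)² = 36)
O(G) = -5*G (O(G) = 5*(G*(-1)) = 5*(-G) = -5*G)
y = -11/2 (y = -(36 - 1*3)/6 = -(36 - 3)/6 = -⅙*33 = -11/2 ≈ -5.5000)
M = -109025/2 (M = (-5*(-35))*(-11/2 - 306) = 175*(-623/2) = -109025/2 ≈ -54513.)
1/M = 1/(-109025/2) = -2/109025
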